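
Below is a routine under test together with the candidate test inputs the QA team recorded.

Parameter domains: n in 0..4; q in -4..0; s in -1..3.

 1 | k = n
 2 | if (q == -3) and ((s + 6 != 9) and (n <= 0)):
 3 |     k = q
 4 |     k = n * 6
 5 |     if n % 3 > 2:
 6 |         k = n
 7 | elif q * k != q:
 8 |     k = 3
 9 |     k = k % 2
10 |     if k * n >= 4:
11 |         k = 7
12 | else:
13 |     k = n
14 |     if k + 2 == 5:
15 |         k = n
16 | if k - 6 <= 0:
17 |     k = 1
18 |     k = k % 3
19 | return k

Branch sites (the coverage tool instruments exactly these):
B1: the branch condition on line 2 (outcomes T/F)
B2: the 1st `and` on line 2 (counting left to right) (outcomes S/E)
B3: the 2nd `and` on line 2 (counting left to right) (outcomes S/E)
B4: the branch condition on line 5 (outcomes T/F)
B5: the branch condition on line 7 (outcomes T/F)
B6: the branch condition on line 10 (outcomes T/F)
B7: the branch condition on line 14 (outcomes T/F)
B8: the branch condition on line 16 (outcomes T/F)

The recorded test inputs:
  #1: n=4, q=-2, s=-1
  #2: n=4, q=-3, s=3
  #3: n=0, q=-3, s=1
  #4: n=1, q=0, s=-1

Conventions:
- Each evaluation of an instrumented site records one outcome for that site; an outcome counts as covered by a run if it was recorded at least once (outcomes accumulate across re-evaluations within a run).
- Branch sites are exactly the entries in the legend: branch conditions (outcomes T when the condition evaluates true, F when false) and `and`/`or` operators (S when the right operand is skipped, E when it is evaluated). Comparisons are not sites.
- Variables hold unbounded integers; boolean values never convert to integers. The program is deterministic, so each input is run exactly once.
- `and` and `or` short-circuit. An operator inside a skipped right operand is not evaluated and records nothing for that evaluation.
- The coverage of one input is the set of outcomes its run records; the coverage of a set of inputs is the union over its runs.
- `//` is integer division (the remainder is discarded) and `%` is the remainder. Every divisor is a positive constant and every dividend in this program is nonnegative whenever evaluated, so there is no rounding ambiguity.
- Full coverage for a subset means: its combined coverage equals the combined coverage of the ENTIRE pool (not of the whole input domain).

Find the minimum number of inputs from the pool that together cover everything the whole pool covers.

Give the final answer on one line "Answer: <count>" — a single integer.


input #1, n=4, q=-2, s=-1: events B2->S, B1->F, B5->T, B6->T, B8->F; outcomes B1=F, B2=S, B5=T, B6=T, B8=F
input #2, n=4, q=-3, s=3: events B2->E, B3->S, B1->F, B5->T, B6->T, B8->F; outcomes B1=F, B2=E, B3=S, B5=T, B6=T, B8=F
input #3, n=0, q=-3, s=1: events B2->E, B3->E, B1->T, B4->F, B8->T; outcomes B1=T, B2=E, B3=E, B4=F, B8=T
input #4, n=1, q=0, s=-1: events B2->S, B1->F, B5->F, B7->F, B8->T; outcomes B1=F, B2=S, B5=F, B7=F, B8=T
pool-wide coverage (13 outcomes): B1=T, B1=F, B2=S, B2=E, B3=S, B3=E, B4=F, B5=T, B5=F, B6=T, B7=F, B8=T, B8=F
checked all size-1 subsets: none covers 13 outcomes (max 6/13)
checked all size-2 subsets: none covers 13 outcomes (max 10/13)
inputs {2, 3, 4} (size 3) cover everything; no size-3 subset with a lexicographically smaller index list covers all 13
Answer: 3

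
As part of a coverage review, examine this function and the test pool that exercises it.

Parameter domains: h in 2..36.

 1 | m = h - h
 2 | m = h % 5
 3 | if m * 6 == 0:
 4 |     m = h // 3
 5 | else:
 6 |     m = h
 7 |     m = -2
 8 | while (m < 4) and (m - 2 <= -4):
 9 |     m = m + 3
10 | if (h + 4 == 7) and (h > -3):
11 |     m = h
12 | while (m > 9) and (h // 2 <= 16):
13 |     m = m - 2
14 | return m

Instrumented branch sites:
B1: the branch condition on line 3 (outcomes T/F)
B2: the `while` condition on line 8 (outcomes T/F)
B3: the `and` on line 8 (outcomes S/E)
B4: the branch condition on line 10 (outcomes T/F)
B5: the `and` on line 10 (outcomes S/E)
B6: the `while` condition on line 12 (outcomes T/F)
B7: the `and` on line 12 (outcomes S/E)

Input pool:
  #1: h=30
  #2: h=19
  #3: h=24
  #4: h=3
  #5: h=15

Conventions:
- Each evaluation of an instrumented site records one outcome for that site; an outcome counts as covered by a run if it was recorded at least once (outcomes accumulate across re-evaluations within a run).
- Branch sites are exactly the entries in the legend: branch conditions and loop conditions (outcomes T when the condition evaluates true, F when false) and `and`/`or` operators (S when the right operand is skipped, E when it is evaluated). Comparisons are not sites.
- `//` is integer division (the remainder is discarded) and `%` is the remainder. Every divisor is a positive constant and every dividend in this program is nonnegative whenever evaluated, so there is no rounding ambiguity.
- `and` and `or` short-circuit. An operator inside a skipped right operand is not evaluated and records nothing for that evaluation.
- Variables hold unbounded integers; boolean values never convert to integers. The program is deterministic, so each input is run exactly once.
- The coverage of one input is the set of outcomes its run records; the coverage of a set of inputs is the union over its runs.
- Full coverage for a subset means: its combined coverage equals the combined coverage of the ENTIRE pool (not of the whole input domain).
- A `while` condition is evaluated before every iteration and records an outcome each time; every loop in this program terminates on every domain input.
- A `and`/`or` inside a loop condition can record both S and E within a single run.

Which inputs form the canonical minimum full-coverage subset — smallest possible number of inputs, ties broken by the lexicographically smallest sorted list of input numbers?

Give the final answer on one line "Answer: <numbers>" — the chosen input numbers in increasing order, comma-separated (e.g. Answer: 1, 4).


run #1 (h=30) runs B1->T, B3->S, B2->F, B5->S, B4->F, B7->E, B6->T, B7->S, B6->F; records B1=T, B2=F, B3=S, B4=F, B5=S, B6=T, B6=F, B7=S, B7=E
run #2 (h=19) runs B1->F, B3->E, B2->T, B3->E, B2->F, B5->S, B4->F, B7->S, B6->F; records B1=F, B2=T, B2=F, B3=E, B4=F, B5=S, B6=F, B7=S
run #3 (h=24) runs B1->F, B3->E, B2->T, B3->E, B2->F, B5->S, B4->F, B7->S, B6->F; records B1=F, B2=T, B2=F, B3=E, B4=F, B5=S, B6=F, B7=S
run #4 (h=3) runs B1->F, B3->E, B2->T, B3->E, B2->F, B5->E, B4->T, B7->S, B6->F; records B1=F, B2=T, B2=F, B3=E, B4=T, B5=E, B6=F, B7=S
run #5 (h=15) runs B1->T, B3->S, B2->F, B5->S, B4->F, B7->S, B6->F; records B1=T, B2=F, B3=S, B4=F, B5=S, B6=F, B7=S
union over all inputs: B1=T, B1=F, B2=T, B2=F, B3=S, B3=E, B4=T, B4=F, B5=S, B5=E, B6=T, B6=F, B7=S, B7=E (14 outcomes)
every size-1 subset falls short of the 14 outcomes (best: 9/14)
the canonical winner is {1, 4}: size 2, full 14-outcome coverage, earliest index list among size-2 covers
Answer: 1, 4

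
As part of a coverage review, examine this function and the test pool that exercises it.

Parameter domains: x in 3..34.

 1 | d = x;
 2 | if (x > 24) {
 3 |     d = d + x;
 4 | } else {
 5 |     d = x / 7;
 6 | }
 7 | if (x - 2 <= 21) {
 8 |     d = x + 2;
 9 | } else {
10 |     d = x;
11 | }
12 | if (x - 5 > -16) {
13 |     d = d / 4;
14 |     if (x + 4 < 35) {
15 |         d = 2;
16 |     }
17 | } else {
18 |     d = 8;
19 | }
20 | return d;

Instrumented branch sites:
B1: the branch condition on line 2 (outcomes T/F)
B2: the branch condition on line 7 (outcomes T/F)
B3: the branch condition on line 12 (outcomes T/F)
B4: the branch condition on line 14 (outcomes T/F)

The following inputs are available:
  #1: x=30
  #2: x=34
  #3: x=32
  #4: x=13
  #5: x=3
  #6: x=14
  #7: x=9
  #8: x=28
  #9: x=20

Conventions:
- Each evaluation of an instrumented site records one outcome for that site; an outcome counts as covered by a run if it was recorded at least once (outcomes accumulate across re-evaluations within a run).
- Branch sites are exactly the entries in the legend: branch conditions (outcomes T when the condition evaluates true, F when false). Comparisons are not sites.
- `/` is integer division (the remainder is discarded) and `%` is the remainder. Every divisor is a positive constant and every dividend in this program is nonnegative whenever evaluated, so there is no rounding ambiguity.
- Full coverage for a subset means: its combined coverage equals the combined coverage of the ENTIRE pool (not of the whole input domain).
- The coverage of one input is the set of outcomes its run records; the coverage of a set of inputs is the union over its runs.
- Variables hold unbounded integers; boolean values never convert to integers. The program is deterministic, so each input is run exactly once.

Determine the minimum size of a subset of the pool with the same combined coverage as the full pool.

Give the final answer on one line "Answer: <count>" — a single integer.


input #1 (x=30): covers B1=T, B2=F, B3=T, B4=T
input #2 (x=34): covers B1=T, B2=F, B3=T, B4=F
input #3 (x=32): covers B1=T, B2=F, B3=T, B4=F
input #4 (x=13): covers B1=F, B2=T, B3=T, B4=T
input #5 (x=3): covers B1=F, B2=T, B3=T, B4=T
input #6 (x=14): covers B1=F, B2=T, B3=T, B4=T
input #7 (x=9): covers B1=F, B2=T, B3=T, B4=T
input #8 (x=28): covers B1=T, B2=F, B3=T, B4=T
input #9 (x=20): covers B1=F, B2=T, B3=T, B4=T
together the pool reaches 7 outcomes: B1=T, B1=F, B2=T, B2=F, B3=T, B4=T, B4=F
checked all size-1 subsets: none covers 7 outcomes (max 4/7)
size 2: inputs {2, 4} cover all 7 outcomes, and no lexicographically smaller subset of this size does
Answer: 2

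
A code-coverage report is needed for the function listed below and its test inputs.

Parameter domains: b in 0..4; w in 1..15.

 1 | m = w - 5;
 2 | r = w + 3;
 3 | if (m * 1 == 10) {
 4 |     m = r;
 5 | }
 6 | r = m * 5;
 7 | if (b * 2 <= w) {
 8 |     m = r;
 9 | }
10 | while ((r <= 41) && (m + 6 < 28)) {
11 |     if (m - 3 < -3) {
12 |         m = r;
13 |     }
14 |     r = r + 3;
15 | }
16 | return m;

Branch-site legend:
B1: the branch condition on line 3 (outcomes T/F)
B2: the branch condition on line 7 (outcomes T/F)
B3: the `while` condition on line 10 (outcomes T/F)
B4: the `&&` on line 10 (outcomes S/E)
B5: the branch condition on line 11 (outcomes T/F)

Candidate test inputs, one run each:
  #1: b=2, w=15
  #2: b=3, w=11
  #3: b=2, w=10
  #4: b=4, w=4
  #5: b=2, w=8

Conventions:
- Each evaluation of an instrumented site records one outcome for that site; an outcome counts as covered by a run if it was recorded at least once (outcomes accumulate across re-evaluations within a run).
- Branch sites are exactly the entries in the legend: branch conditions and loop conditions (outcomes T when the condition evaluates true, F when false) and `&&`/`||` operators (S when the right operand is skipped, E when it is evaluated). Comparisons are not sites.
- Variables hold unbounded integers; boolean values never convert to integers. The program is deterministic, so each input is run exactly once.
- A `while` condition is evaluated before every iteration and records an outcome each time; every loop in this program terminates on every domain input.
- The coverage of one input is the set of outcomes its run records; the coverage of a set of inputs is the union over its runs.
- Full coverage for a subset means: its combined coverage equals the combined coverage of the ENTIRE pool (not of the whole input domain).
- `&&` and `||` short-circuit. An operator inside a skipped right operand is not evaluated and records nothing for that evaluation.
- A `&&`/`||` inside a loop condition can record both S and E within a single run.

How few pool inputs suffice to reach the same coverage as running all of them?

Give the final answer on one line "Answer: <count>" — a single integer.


input #1, b=2, w=15: events B1->T, B2->T, B4->S, B3->F; outcomes B1=T, B2=T, B3=F, B4=S
input #2, b=3, w=11: events B1->F, B2->T, B4->E, B3->F; outcomes B1=F, B2=T, B3=F, B4=E
input #3, b=2, w=10: events B1->F, B2->T, B4->E, B3->F; outcomes B1=F, B2=T, B3=F, B4=E
input #4, b=4, w=4: events B1->F, B2->F, B4->E, B3->T, B5->T, B4->E, B3->T, B5->T, B4->E, B3->T, B5->T, B4->E, B3->T, B5->F, ...; outcomes B1=F, B2=F, B3=T, B3=F, B4=S, B4=E, B5=T, B5=F
input #5, b=2, w=8: events B1->F, B2->T, B4->E, B3->T, B5->F, B4->E, B3->T, B5->F, B4->E, B3->T, B5->F, B4->E, B3->T, B5->F, ...; outcomes B1=F, B2=T, B3=T, B3=F, B4=S, B4=E, B5=F
union over all inputs: B1=T, B1=F, B2=T, B2=F, B3=T, B3=F, B4=S, B4=E, B5=T, B5=F (10 outcomes)
checked all size-1 subsets: none covers 10 outcomes (max 8/10)
size 2: inputs {1, 4} cover all 10 outcomes, and no lexicographically smaller subset of this size does
Answer: 2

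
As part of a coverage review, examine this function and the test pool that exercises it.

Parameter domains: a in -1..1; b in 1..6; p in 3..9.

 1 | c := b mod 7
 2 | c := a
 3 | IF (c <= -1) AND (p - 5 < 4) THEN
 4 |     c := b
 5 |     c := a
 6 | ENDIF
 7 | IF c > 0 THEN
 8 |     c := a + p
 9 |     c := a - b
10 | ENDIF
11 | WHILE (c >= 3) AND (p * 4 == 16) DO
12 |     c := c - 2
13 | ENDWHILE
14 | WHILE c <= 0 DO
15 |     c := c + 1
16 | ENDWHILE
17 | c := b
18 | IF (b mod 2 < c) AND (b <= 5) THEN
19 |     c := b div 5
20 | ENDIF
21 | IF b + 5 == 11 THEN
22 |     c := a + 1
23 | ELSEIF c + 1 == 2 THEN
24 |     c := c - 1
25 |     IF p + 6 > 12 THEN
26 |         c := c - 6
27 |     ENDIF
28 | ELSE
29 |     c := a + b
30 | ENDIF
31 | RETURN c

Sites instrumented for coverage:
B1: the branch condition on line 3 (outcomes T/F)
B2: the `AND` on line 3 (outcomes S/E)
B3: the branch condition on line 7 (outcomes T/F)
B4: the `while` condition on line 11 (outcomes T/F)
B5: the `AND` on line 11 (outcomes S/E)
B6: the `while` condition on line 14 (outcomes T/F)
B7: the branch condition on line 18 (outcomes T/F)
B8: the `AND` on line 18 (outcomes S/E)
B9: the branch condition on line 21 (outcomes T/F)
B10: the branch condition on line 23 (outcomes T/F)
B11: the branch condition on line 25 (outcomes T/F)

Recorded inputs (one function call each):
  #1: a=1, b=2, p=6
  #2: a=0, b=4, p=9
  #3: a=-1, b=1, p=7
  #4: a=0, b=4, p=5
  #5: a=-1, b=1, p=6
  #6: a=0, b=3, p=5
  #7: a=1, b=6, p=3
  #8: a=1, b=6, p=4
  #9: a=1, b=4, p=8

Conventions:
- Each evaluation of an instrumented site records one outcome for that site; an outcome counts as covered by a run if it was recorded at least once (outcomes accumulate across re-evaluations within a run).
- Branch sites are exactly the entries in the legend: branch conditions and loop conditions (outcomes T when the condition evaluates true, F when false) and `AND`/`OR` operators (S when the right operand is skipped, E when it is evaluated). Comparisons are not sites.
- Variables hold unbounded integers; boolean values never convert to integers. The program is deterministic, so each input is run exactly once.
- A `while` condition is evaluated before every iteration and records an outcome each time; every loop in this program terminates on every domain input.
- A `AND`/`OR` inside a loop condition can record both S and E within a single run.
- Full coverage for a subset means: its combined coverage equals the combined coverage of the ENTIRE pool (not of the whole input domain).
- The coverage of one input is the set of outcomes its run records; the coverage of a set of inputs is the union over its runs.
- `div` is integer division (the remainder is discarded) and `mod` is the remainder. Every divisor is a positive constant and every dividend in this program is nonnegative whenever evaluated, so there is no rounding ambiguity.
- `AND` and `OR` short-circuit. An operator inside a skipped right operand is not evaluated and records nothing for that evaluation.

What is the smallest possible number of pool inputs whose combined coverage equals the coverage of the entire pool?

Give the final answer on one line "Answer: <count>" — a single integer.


run #1 (a=1, b=2, p=6) runs B2->S, B1->F, B3->T, B5->S, B4->F, B6->T, B6->T, B6->F, B8->E, B7->T, B9->F, B10->F; records B1=F, B2=S, B3=T, B4=F, B5=S, B6=T, B6=F, B7=T, B8=E, B9=F, B10=F
run #2 (a=0, b=4, p=9) runs B2->S, B1->F, B3->F, B5->S, B4->F, B6->T, B6->F, B8->E, B7->T, B9->F, B10->F; records B1=F, B2=S, B3=F, B4=F, B5=S, B6=T, B6=F, B7=T, B8=E, B9=F, B10=F
run #3 (a=-1, b=1, p=7) runs B2->E, B1->T, B3->F, B5->S, B4->F, B6->T, B6->T, B6->F, B8->S, B7->F, B9->F, B10->T, B11->T; records B1=T, B2=E, B3=F, B4=F, B5=S, B6=T, B6=F, B7=F, B8=S, B9=F, B10=T, B11=T
run #4 (a=0, b=4, p=5) runs B2->S, B1->F, B3->F, B5->S, B4->F, B6->T, B6->F, B8->E, B7->T, B9->F, B10->F; records B1=F, B2=S, B3=F, B4=F, B5=S, B6=T, B6=F, B7=T, B8=E, B9=F, B10=F
run #5 (a=-1, b=1, p=6) runs B2->E, B1->T, B3->F, B5->S, B4->F, B6->T, B6->T, B6->F, B8->S, B7->F, B9->F, B10->T, B11->F; records B1=T, B2=E, B3=F, B4=F, B5=S, B6=T, B6=F, B7=F, B8=S, B9=F, B10=T, B11=F
run #6 (a=0, b=3, p=5) runs B2->S, B1->F, B3->F, B5->S, B4->F, B6->T, B6->F, B8->E, B7->T, B9->F, B10->F; records B1=F, B2=S, B3=F, B4=F, B5=S, B6=T, B6=F, B7=T, B8=E, B9=F, B10=F
run #7 (a=1, b=6, p=3) runs B2->S, B1->F, B3->T, B5->S, B4->F, B6->T, B6->T, B6->T, B6->T, B6->T, B6->T, B6->F, B8->E, B7->F, ...; records B1=F, B2=S, B3=T, B4=F, B5=S, B6=T, B6=F, B7=F, B8=E, B9=T
run #8 (a=1, b=6, p=4) runs B2->S, B1->F, B3->T, B5->S, B4->F, B6->T, B6->T, B6->T, B6->T, B6->T, B6->T, B6->F, B8->E, B7->F, ...; records B1=F, B2=S, B3=T, B4=F, B5=S, B6=T, B6=F, B7=F, B8=E, B9=T
run #9 (a=1, b=4, p=8) runs B2->S, B1->F, B3->T, B5->S, B4->F, B6->T, B6->T, B6->T, B6->T, B6->F, B8->E, B7->T, B9->F, B10->F; records B1=F, B2=S, B3=T, B4=F, B5=S, B6=T, B6=F, B7=T, B8=E, B9=F, B10=F
pool-wide coverage (20 outcomes): B1=T, B1=F, B2=S, B2=E, B3=T, B3=F, B4=F, B5=S, B6=T, B6=F, B7=T, B7=F, B8=S, B8=E, B9=T, B9=F, B10=T, B10=F, B11=T, B11=F
no size-1 subset reaches all 20 outcomes (best union: 12/20)
no size-2 subset reaches all 20 outcomes (best union: 18/20)
no size-3 subset reaches all 20 outcomes (best union: 19/20)
at size 4, {1, 3, 5, 7} reaches all 20 outcomes; every lexicographically earlier size-4 subset fails
Answer: 4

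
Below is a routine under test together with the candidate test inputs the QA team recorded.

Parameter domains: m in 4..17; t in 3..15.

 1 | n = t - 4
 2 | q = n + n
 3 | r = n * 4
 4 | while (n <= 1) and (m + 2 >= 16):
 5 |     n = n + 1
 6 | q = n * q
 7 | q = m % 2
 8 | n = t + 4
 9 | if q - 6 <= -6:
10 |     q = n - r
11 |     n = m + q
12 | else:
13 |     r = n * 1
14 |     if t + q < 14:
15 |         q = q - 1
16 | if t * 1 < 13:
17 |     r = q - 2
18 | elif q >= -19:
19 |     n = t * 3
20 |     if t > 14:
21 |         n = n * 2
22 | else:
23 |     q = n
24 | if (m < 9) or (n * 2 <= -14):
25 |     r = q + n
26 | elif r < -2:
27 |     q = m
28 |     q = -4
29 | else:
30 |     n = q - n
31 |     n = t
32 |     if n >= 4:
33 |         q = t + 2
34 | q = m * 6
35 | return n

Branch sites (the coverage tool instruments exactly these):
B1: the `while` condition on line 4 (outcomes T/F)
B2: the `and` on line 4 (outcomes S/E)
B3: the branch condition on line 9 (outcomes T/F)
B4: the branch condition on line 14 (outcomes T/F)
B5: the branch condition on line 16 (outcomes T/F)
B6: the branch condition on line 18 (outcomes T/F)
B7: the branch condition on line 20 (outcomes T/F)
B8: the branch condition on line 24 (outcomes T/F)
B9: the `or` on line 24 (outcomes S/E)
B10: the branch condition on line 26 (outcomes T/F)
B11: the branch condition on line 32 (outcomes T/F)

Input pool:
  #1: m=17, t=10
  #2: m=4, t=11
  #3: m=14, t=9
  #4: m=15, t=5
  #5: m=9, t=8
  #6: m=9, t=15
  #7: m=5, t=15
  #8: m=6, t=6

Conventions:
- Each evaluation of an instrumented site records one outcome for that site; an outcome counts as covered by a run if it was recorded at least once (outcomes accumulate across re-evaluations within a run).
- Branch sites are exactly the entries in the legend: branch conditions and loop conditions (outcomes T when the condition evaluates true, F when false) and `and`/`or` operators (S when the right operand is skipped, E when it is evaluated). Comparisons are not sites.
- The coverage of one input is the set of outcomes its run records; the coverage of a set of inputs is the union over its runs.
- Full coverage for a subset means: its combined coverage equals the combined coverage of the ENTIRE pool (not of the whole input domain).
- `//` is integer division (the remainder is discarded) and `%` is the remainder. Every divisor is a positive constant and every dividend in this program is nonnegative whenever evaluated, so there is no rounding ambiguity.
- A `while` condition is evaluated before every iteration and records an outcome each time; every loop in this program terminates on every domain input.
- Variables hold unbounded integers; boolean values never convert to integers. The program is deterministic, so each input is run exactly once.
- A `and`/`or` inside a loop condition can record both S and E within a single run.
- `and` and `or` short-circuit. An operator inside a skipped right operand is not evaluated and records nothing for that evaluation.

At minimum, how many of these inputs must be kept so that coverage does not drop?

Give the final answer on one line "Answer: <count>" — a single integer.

#1 (m=17, t=10) -> B2->S, B1->F, B3->F, B4->T, B5->T, B9->E, B8->F, B10->F, B11->T; covered: B1=F, B2=S, B3=F, B4=T, B5=T, B8=F, B9=E, B10=F, B11=T
#2 (m=4, t=11) -> B2->S, B1->F, B3->T, B5->T, B9->S, B8->T; covered: B1=F, B2=S, B3=T, B5=T, B8=T, B9=S
#3 (m=14, t=9) -> B2->S, B1->F, B3->T, B5->T, B9->E, B8->F, B10->T; covered: B1=F, B2=S, B3=T, B5=T, B8=F, B9=E, B10=T
#4 (m=15, t=5) -> B2->E, B1->T, B2->S, B1->F, B3->F, B4->T, B5->T, B9->E, B8->F, B10->F, B11->T; covered: B1=T, B1=F, B2=S, B2=E, B3=F, B4=T, B5=T, B8=F, B9=E, B10=F, B11=T
#5 (m=9, t=8) -> B2->S, B1->F, B3->F, B4->T, B5->T, B9->E, B8->F, B10->F, B11->T; covered: B1=F, B2=S, B3=F, B4=T, B5=T, B8=F, B9=E, B10=F, B11=T
#6 (m=9, t=15) -> B2->S, B1->F, B3->F, B4->F, B5->F, B6->T, B7->T, B9->E, B8->F, B10->F, B11->T; covered: B1=F, B2=S, B3=F, B4=F, B5=F, B6=T, B7=T, B8=F, B9=E, B10=F, B11=T
#7 (m=5, t=15) -> B2->S, B1->F, B3->F, B4->F, B5->F, B6->T, B7->T, B9->S, B8->T; covered: B1=F, B2=S, B3=F, B4=F, B5=F, B6=T, B7=T, B8=T, B9=S
#8 (m=6, t=6) -> B2->S, B1->F, B3->T, B5->T, B9->S, B8->T; covered: B1=F, B2=S, B3=T, B5=T, B8=T, B9=S
union over all inputs: B1=T, B1=F, B2=S, B2=E, B3=T, B3=F, B4=T, B4=F, B5=T, B5=F, B6=T, B7=T, B8=T, B8=F, B9=S, B9=E, B10=T, B10=F, B11=T (19 outcomes)
no size-1 subset reaches all 19 outcomes (best union: 11/19)
no size-2 subset reaches all 19 outcomes (best union: 17/19)
the canonical winner is {3, 4, 7}: size 3, full 19-outcome coverage, earliest index list among size-3 covers

Answer: 3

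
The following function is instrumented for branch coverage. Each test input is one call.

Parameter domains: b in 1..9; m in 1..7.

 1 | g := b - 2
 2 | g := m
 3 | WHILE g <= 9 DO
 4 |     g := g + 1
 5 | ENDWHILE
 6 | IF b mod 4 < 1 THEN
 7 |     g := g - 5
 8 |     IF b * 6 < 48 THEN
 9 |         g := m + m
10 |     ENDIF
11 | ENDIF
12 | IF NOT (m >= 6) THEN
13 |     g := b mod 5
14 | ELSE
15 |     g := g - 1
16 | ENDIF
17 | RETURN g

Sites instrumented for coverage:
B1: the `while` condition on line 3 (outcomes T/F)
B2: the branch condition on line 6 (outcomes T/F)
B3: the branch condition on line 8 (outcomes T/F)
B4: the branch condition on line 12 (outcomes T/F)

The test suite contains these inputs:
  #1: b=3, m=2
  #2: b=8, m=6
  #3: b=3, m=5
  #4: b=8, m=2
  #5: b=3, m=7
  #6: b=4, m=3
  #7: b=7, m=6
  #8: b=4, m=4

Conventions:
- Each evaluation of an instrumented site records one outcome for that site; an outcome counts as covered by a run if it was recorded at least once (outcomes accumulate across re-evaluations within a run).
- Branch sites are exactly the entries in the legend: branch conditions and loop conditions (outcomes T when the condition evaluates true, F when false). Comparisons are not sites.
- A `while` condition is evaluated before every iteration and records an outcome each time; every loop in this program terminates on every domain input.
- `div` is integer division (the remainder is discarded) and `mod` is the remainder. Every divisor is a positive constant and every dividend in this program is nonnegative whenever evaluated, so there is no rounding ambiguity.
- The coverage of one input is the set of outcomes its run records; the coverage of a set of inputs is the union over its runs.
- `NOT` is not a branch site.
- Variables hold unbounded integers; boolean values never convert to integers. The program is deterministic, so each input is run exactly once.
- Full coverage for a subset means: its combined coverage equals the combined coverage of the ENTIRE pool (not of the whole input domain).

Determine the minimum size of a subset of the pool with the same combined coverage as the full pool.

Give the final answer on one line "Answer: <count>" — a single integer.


#1 (b=3, m=2) -> B1->T, B1->T, B1->T, B1->T, B1->T, B1->T, B1->T, B1->T, B1->F, B2->F, B4->T; covered: B1=T, B1=F, B2=F, B4=T
#2 (b=8, m=6) -> B1->T, B1->T, B1->T, B1->T, B1->F, B2->T, B3->F, B4->F; covered: B1=T, B1=F, B2=T, B3=F, B4=F
#3 (b=3, m=5) -> B1->T, B1->T, B1->T, B1->T, B1->T, B1->F, B2->F, B4->T; covered: B1=T, B1=F, B2=F, B4=T
#4 (b=8, m=2) -> B1->T, B1->T, B1->T, B1->T, B1->T, B1->T, B1->T, B1->T, B1->F, B2->T, B3->F, B4->T; covered: B1=T, B1=F, B2=T, B3=F, B4=T
#5 (b=3, m=7) -> B1->T, B1->T, B1->T, B1->F, B2->F, B4->F; covered: B1=T, B1=F, B2=F, B4=F
#6 (b=4, m=3) -> B1->T, B1->T, B1->T, B1->T, B1->T, B1->T, B1->T, B1->F, B2->T, B3->T, B4->T; covered: B1=T, B1=F, B2=T, B3=T, B4=T
#7 (b=7, m=6) -> B1->T, B1->T, B1->T, B1->T, B1->F, B2->F, B4->F; covered: B1=T, B1=F, B2=F, B4=F
#8 (b=4, m=4) -> B1->T, B1->T, B1->T, B1->T, B1->T, B1->T, B1->F, B2->T, B3->T, B4->T; covered: B1=T, B1=F, B2=T, B3=T, B4=T
together the pool reaches 8 outcomes: B1=T, B1=F, B2=T, B2=F, B3=T, B3=F, B4=T, B4=F
no size-1 subset reaches all 8 outcomes (best union: 5/8)
no size-2 subset reaches all 8 outcomes (best union: 7/8)
inputs {1, 2, 6} (size 3) cover everything; no size-3 subset with a lexicographically smaller index list covers all 8
Answer: 3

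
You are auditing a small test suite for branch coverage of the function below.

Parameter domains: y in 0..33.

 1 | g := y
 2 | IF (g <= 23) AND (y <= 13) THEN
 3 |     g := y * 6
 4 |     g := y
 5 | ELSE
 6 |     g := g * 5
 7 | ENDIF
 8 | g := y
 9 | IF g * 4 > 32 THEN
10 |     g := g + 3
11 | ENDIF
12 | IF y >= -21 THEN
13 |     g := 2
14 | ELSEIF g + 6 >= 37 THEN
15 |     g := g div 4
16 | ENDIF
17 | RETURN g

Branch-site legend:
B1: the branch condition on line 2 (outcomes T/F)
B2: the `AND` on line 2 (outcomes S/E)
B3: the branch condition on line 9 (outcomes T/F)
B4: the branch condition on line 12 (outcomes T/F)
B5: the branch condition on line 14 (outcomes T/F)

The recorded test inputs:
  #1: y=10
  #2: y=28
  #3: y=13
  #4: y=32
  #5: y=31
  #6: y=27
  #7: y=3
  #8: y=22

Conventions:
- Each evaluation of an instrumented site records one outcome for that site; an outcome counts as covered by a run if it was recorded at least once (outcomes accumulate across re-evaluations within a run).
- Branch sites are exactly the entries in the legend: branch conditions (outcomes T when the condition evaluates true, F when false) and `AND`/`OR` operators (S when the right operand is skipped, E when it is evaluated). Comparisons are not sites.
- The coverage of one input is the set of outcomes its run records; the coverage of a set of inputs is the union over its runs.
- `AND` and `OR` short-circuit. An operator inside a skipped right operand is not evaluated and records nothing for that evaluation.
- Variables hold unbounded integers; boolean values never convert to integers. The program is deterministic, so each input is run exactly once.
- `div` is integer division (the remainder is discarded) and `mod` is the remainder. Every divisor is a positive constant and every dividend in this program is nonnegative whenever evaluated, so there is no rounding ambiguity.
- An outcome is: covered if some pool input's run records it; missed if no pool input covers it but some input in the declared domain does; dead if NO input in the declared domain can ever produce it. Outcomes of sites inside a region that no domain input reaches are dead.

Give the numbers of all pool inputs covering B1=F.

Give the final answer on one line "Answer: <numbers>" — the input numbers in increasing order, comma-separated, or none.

input #1 (y=10): misses B1=F
input #2 (y=28): covers B1=F
input #3 (y=13): misses B1=F
input #4 (y=32): covers B1=F
input #5 (y=31): covers B1=F
input #6 (y=27): covers B1=F
input #7 (y=3): misses B1=F
input #8 (y=22): covers B1=F

Answer: 2, 4, 5, 6, 8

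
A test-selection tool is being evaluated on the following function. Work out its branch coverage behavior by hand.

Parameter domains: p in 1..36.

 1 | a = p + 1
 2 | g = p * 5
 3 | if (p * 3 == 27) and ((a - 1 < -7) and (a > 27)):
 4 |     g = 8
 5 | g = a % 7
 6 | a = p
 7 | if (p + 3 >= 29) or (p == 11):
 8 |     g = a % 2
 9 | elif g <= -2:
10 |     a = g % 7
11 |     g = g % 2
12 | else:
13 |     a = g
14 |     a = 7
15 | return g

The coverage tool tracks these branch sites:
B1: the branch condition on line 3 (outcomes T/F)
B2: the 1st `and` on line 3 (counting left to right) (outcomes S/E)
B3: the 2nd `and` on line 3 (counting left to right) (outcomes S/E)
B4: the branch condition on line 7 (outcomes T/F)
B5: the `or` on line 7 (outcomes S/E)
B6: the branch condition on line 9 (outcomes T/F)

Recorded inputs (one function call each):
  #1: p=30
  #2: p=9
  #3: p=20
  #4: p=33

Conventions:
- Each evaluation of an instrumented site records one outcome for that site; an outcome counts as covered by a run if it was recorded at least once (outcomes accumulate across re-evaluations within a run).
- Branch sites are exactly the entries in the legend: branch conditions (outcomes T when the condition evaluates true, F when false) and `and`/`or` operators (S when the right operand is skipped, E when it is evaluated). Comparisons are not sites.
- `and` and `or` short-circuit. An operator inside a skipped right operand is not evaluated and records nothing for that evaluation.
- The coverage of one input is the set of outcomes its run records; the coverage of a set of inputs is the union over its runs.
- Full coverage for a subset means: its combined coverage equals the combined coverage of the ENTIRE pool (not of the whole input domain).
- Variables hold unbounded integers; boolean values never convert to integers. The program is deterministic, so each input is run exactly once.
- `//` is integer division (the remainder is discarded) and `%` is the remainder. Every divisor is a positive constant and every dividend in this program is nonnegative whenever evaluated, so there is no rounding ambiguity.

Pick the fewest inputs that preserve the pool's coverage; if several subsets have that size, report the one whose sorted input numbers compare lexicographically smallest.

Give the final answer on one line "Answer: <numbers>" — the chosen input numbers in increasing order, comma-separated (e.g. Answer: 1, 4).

#1 (p=30) -> covered: B1=F, B2=S, B4=T, B5=S
#2 (p=9) -> covered: B1=F, B2=E, B3=S, B4=F, B5=E, B6=F
#3 (p=20) -> covered: B1=F, B2=S, B4=F, B5=E, B6=F
#4 (p=33) -> covered: B1=F, B2=S, B4=T, B5=S
together the pool reaches 9 outcomes: B1=F, B2=S, B2=E, B3=S, B4=T, B4=F, B5=S, B5=E, B6=F
checked all size-1 subsets: none covers 9 outcomes (max 6/9)
size 2: inputs {1, 2} cover all 9 outcomes, and no lexicographically smaller subset of this size does

Answer: 1, 2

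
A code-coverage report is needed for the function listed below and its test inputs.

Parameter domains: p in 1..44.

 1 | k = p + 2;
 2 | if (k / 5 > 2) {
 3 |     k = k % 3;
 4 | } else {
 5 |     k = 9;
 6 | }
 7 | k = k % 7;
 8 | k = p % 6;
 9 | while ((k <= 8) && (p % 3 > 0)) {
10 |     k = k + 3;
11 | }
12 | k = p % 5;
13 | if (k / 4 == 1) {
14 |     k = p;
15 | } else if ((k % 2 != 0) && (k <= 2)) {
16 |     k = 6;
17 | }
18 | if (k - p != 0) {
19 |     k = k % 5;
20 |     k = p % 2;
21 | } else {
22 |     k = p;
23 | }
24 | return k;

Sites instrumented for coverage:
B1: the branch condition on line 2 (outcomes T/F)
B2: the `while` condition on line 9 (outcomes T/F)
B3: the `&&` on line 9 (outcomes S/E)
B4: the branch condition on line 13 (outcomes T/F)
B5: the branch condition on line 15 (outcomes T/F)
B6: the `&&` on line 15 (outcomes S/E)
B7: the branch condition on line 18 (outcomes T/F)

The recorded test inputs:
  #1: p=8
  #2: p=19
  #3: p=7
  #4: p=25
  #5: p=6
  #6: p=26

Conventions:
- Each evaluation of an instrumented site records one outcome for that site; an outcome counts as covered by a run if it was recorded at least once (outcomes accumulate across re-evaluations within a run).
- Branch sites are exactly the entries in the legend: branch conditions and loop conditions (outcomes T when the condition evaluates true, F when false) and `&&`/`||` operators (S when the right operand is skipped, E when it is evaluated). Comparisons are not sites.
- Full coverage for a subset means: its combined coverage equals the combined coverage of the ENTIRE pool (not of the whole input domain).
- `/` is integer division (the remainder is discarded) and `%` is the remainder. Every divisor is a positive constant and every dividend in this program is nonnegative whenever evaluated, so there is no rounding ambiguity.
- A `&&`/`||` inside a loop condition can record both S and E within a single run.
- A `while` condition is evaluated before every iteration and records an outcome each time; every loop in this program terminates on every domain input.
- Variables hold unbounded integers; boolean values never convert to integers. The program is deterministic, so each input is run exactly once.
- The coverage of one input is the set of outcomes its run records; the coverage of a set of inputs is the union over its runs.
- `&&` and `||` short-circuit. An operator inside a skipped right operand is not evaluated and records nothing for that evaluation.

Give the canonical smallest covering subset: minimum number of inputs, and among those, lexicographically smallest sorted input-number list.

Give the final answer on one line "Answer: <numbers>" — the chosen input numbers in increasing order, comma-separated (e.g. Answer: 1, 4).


test 1 (p=8) fires B1->F, B3->E, B2->T, B3->E, B2->T, B3->E, B2->T, B3->S, B2->F, B4->F, B6->E, B5->F, B7->T; hits B1=F, B2=T, B2=F, B3=S, B3=E, B4=F, B5=F, B6=E, B7=T
test 2 (p=19) fires B1->T, B3->E, B2->T, B3->E, B2->T, B3->E, B2->T, B3->S, B2->F, B4->T, B7->F; hits B1=T, B2=T, B2=F, B3=S, B3=E, B4=T, B7=F
test 3 (p=7) fires B1->F, B3->E, B2->T, B3->E, B2->T, B3->E, B2->T, B3->S, B2->F, B4->F, B6->S, B5->F, B7->T; hits B1=F, B2=T, B2=F, B3=S, B3=E, B4=F, B5=F, B6=S, B7=T
test 4 (p=25) fires B1->T, B3->E, B2->T, B3->E, B2->T, B3->E, B2->T, B3->S, B2->F, B4->F, B6->S, B5->F, B7->T; hits B1=T, B2=T, B2=F, B3=S, B3=E, B4=F, B5=F, B6=S, B7=T
test 5 (p=6) fires B1->F, B3->E, B2->F, B4->F, B6->E, B5->T, B7->F; hits B1=F, B2=F, B3=E, B4=F, B5=T, B6=E, B7=F
test 6 (p=26) fires B1->T, B3->E, B2->T, B3->E, B2->T, B3->E, B2->T, B3->S, B2->F, B4->F, B6->E, B5->T, B7->T; hits B1=T, B2=T, B2=F, B3=S, B3=E, B4=F, B5=T, B6=E, B7=T
pool-wide coverage (14 outcomes): B1=T, B1=F, B2=T, B2=F, B3=S, B3=E, B4=T, B4=F, B5=T, B5=F, B6=S, B6=E, B7=T, B7=F
every size-1 subset falls short of the 14 outcomes (best: 9/14)
every size-2 subset falls short of the 14 outcomes (best: 13/14)
at size 3, {2, 3, 5} reaches all 14 outcomes; every lexicographically earlier size-3 subset fails
Answer: 2, 3, 5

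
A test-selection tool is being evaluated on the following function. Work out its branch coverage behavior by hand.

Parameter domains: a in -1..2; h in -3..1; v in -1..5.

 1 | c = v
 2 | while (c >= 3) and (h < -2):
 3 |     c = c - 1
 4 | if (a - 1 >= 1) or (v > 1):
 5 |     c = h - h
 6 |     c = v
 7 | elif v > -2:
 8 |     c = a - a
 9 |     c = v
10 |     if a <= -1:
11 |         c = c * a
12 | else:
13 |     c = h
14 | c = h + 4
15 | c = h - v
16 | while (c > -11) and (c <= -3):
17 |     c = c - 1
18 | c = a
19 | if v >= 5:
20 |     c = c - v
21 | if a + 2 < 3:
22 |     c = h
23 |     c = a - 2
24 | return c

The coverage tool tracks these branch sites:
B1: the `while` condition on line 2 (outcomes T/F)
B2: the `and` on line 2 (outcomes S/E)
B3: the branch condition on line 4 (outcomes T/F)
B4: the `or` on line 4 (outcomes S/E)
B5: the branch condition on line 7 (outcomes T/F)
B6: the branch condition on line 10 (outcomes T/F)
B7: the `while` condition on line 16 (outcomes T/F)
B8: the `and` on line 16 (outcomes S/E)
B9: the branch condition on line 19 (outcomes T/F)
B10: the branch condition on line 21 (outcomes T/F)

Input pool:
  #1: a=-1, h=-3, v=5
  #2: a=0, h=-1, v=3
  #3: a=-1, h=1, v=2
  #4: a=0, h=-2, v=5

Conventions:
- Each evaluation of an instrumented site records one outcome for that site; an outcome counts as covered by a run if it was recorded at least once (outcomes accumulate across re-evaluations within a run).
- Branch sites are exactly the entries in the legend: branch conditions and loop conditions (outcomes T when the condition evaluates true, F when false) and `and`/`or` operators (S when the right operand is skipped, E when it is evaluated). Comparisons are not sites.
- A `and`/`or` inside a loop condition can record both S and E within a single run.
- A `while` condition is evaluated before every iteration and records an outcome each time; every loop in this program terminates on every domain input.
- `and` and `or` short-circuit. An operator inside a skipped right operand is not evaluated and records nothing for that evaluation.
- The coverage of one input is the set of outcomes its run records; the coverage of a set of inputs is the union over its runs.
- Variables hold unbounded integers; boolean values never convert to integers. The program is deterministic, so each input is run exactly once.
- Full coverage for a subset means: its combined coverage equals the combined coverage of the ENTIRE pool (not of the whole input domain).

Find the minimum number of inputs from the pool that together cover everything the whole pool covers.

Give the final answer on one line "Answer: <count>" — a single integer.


input #1, a=-1, h=-3, v=5: events B2->E, B1->T, B2->E, B1->T, B2->E, B1->T, B2->S, B1->F, B4->E, B3->T, B8->E, B7->T, B8->E, B7->T, ...; outcomes B1=T, B1=F, B2=S, B2=E, B3=T, B4=E, B7=T, B7=F, B8=S, B8=E, B9=T, B10=T
input #2, a=0, h=-1, v=3: events B2->E, B1->F, B4->E, B3->T, B8->E, B7->T, B8->E, B7->T, B8->E, B7->T, B8->E, B7->T, B8->E, B7->T, ...; outcomes B1=F, B2=E, B3=T, B4=E, B7=T, B7=F, B8=S, B8=E, B9=F, B10=T
input #3, a=-1, h=1, v=2: events B2->S, B1->F, B4->E, B3->T, B8->E, B7->F, B9->F, B10->T; outcomes B1=F, B2=S, B3=T, B4=E, B7=F, B8=E, B9=F, B10=T
input #4, a=0, h=-2, v=5: events B2->E, B1->F, B4->E, B3->T, B8->E, B7->T, B8->E, B7->T, B8->E, B7->T, B8->E, B7->T, B8->S, B7->F, ...; outcomes B1=F, B2=E, B3=T, B4=E, B7=T, B7=F, B8=S, B8=E, B9=T, B10=T
the full pool covers 13 outcomes: B1=T, B1=F, B2=S, B2=E, B3=T, B4=E, B7=T, B7=F, B8=S, B8=E, B9=T, B9=F, B10=T
size 1 is not enough: best union over all size-1 subsets is 12/13
inputs {1, 2} (size 2) cover everything; no size-2 subset with a lexicographically smaller index list covers all 13
Answer: 2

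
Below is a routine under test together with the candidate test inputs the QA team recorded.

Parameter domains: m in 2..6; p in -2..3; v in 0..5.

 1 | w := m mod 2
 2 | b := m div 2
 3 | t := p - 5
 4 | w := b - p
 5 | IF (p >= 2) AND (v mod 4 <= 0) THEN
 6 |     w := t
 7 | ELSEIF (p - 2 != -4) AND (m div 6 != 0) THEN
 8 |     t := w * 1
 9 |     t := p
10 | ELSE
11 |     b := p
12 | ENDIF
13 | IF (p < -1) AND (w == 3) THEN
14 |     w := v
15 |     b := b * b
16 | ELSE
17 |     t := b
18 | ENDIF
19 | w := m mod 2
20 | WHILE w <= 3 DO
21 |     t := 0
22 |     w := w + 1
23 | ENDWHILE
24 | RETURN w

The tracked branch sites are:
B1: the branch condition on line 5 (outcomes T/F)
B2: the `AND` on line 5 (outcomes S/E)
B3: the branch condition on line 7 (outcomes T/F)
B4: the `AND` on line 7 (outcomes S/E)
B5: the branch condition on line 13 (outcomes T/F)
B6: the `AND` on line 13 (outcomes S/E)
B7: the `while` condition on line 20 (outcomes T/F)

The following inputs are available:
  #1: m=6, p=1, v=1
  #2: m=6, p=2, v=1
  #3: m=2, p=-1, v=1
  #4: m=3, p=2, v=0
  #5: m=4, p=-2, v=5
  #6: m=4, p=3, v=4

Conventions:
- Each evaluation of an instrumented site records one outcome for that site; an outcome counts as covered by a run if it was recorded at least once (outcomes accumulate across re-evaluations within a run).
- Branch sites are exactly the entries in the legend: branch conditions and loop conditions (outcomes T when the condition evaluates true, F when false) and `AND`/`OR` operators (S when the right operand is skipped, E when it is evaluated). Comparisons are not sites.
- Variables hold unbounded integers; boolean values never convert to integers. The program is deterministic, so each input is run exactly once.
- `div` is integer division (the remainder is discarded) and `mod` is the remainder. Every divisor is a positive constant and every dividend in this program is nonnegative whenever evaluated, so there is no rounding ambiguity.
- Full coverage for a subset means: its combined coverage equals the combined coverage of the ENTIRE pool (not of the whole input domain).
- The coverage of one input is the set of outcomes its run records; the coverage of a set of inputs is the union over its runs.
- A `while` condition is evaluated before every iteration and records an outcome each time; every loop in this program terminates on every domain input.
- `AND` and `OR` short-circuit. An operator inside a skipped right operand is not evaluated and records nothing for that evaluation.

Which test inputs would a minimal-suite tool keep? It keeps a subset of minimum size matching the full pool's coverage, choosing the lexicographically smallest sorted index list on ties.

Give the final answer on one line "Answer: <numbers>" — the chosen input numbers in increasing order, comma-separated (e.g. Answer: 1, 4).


input #1, m=6, p=1, v=1: outcomes B1=F, B2=S, B3=T, B4=E, B5=F, B6=S, B7=T, B7=F
input #2, m=6, p=2, v=1: outcomes B1=F, B2=E, B3=T, B4=E, B5=F, B6=S, B7=T, B7=F
input #3, m=2, p=-1, v=1: outcomes B1=F, B2=S, B3=F, B4=E, B5=F, B6=S, B7=T, B7=F
input #4, m=3, p=2, v=0: outcomes B1=T, B2=E, B5=F, B6=S, B7=T, B7=F
input #5, m=4, p=-2, v=5: outcomes B1=F, B2=S, B3=F, B4=S, B5=F, B6=E, B7=T, B7=F
input #6, m=4, p=3, v=4: outcomes B1=T, B2=E, B5=F, B6=S, B7=T, B7=F
pool-wide coverage (13 outcomes): B1=T, B1=F, B2=S, B2=E, B3=T, B3=F, B4=S, B4=E, B5=F, B6=S, B6=E, B7=T, B7=F
size 1 is not enough: best union over all size-1 subsets is 8/13
size 2 is not enough: best union over all size-2 subsets is 12/13
size 3: inputs {1, 4, 5} cover all 13 outcomes, and no lexicographically smaller subset of this size does
Answer: 1, 4, 5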